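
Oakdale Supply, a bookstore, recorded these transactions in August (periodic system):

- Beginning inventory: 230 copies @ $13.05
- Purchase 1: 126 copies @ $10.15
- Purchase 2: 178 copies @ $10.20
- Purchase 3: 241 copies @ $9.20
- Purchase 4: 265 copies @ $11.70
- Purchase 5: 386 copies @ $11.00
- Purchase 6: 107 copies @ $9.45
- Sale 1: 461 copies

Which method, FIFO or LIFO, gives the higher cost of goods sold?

FIFO COGS: 230 @ $13.05 + 126 @ $10.15 + 105 @ $10.20 = $5,351.40
LIFO COGS: 107 @ $9.45 + 354 @ $11.00 = $4,905.15

FIFO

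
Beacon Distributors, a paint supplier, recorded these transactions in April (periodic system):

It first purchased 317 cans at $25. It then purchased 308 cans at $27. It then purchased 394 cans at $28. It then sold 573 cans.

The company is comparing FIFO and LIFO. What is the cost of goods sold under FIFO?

FIFO COGS: 317 @ $25 + 256 @ $27 = $14,837
LIFO COGS: 394 @ $28 + 179 @ $27 = $15,865

COGS = $14,837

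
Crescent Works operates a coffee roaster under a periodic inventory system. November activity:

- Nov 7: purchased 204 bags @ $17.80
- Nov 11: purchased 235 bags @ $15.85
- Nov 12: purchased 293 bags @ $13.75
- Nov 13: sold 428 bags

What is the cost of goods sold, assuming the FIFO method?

COGS = $7,181.60

Nov 13, 428 sold [FIFO — oldest first]: 204 @ $17.80 + 224 @ $15.85 = $7,181.60
Ending inventory: 11 @ $15.85 + 293 @ $13.75 = $4,203.10
Check: goods available $11,384.70 = COGS $7,181.60 + ending $4,203.10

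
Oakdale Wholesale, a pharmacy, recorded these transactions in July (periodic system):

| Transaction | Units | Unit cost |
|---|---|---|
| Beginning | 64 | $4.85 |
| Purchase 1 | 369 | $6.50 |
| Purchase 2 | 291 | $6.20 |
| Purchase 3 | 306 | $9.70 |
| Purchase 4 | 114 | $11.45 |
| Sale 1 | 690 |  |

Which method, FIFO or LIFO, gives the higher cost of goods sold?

LIFO

FIFO COGS: 64 @ $4.85 + 369 @ $6.50 + 257 @ $6.20 = $4,302.30
LIFO COGS: 114 @ $11.45 + 306 @ $9.70 + 270 @ $6.20 = $5,947.50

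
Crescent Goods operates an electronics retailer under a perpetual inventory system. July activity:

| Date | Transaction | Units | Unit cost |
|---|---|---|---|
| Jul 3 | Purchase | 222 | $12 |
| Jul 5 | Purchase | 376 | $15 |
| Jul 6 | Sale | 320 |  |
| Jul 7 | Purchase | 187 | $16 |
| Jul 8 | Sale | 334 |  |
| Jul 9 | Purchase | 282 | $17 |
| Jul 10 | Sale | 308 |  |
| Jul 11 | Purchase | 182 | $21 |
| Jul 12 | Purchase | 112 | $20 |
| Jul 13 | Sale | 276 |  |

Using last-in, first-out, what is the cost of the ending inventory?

Ending inventory = $1,638

Jul 6, 320 sold [LIFO — newest first]: 320 @ $15 = $4,800
Jul 8, 334 sold [LIFO — newest first]: 187 @ $16 + 56 @ $15 + 91 @ $12 = $4,924
Jul 10, 308 sold [LIFO — newest first]: 282 @ $17 + 26 @ $12 = $5,106
Jul 13, 276 sold [LIFO — newest first]: 112 @ $20 + 164 @ $21 = $5,684
Total COGS = $4,800 + $4,924 + $5,106 + $5,684 = $20,514
Ending inventory: 105 @ $12 + 18 @ $21 = $1,638
Check: goods available $22,152 = COGS $20,514 + ending $1,638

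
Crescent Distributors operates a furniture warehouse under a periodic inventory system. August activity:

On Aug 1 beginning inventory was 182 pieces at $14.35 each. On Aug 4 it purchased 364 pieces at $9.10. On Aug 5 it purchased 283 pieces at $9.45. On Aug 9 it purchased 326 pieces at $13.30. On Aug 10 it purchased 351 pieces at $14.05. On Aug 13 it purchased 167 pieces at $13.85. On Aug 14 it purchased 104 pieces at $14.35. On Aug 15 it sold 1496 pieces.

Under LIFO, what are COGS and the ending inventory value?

COGS = $18,158.55; ending inventory = $3,512.60

Aug 15, 1496 sold [LIFO — newest first]: 104 @ $14.35 + 167 @ $13.85 + 351 @ $14.05 + 326 @ $13.30 + 283 @ $9.45 + 265 @ $9.10 = $18,158.55
Ending inventory: 182 @ $14.35 + 99 @ $9.10 = $3,512.60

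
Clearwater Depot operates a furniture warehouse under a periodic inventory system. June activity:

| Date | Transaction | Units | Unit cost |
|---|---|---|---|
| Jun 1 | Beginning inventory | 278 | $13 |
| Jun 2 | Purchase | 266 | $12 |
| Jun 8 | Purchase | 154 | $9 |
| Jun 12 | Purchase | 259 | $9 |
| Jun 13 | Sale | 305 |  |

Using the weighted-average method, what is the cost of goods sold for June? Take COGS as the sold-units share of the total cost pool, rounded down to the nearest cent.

Jun 13, sell 305: 305/957 × $10,523.00 → $3,353.72
Ending inventory (cost pool remaining) = $7,169.28

COGS = $3,353.72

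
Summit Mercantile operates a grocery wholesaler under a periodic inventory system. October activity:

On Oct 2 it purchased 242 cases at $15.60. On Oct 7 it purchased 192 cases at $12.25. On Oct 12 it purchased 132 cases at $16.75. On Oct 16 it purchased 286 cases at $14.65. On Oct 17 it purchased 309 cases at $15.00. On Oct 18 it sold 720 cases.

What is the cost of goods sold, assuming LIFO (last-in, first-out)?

Oct 18, 720 sold [LIFO — newest first]: 309 @ $15.00 + 286 @ $14.65 + 125 @ $16.75 = $10,918.65
Ending inventory: 242 @ $15.60 + 192 @ $12.25 + 7 @ $16.75 = $6,244.45

COGS = $10,918.65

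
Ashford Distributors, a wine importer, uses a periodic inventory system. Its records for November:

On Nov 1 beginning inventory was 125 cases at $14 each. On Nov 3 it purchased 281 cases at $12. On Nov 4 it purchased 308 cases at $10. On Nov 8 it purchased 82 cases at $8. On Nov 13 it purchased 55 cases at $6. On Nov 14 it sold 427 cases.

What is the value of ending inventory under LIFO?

Ending inventory = $5,302

Nov 14, 427 sold [LIFO — newest first]: 55 @ $6 + 82 @ $8 + 290 @ $10 = $3,886
Ending inventory: 125 @ $14 + 281 @ $12 + 18 @ $10 = $5,302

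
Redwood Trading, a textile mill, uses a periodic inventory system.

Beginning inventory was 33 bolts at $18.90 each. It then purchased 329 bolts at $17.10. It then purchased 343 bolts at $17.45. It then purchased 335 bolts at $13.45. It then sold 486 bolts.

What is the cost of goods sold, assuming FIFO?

COGS = $8,413.40

Sale 1 (486) [FIFO — oldest first]: 33 @ $18.90 + 329 @ $17.10 + 124 @ $17.45 = $8,413.40
Ending inventory: 219 @ $17.45 + 335 @ $13.45 = $8,327.30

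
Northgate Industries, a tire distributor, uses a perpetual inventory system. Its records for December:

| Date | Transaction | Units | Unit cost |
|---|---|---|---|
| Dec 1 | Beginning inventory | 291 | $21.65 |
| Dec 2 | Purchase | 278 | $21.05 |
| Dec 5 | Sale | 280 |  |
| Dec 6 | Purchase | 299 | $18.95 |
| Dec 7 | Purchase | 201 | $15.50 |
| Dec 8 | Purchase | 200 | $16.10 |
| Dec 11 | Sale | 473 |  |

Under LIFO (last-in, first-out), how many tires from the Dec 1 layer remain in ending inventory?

289

Dec 5, 280 sold [LIFO — newest first]: 278 @ $21.05 + 2 @ $21.65 = $5,895.20
Dec 11, 473 sold [LIFO — newest first]: 200 @ $16.10 + 201 @ $15.50 + 72 @ $18.95 = $7,699.90
Total COGS = $5,895.20 + $7,699.90 = $13,595.10
Ending inventory: 289 @ $21.65 + 227 @ $18.95 = $10,558.50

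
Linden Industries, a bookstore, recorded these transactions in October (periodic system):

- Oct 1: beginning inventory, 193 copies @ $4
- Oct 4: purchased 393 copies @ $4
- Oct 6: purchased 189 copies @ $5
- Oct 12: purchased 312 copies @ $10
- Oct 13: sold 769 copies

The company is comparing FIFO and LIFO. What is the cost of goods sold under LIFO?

COGS = $5,137

FIFO COGS: 193 @ $4 + 393 @ $4 + 183 @ $5 = $3,259
LIFO COGS: 312 @ $10 + 189 @ $5 + 268 @ $4 = $5,137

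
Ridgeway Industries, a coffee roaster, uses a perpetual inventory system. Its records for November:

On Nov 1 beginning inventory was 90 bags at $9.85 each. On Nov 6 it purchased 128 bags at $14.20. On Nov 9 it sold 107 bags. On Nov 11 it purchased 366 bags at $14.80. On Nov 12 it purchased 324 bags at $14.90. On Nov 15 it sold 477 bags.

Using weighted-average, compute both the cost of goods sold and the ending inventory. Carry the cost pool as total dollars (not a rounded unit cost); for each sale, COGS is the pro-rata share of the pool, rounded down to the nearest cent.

After Nov 1: 90 on hand, pool $886.50 (≈ $9.8500 each)
After Nov 6: 218 on hand, pool $2,704.10 (≈ $12.4041 each)
Nov 9, sell 107: 107/218 × $2,704.10 → $1,327.24
After Nov 11: 477 on hand, pool $6,793.66 (≈ $14.2425 each)
After Nov 12: 801 on hand, pool $11,621.26 (≈ $14.5084 each)
Nov 15, sell 477: 477/801 × $11,621.26 → $6,920.52
Total COGS = $1,327.24 + $6,920.52 = $8,247.76
Ending inventory (cost pool remaining) = $4,700.74
Check: goods available $12,948.50 = COGS $8,247.76 + ending $4,700.74

COGS = $8,247.76; ending inventory = $4,700.74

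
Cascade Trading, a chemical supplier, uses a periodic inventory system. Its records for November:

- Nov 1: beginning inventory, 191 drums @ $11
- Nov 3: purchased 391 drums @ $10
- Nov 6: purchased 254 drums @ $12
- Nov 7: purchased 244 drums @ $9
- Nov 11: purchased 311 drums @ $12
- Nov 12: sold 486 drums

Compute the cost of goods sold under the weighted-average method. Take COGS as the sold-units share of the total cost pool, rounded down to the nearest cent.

Nov 12, sell 486: 486/1391 × $14,987.00 → $5,236.29
Ending inventory (cost pool remaining) = $9,750.71

COGS = $5,236.29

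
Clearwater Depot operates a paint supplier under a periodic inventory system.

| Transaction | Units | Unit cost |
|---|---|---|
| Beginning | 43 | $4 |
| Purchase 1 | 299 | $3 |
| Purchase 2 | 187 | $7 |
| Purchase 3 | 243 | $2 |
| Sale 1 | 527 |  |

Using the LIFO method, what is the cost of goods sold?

COGS = $2,086

Sale 1 (527) [LIFO — newest first]: 243 @ $2 + 187 @ $7 + 97 @ $3 = $2,086
Ending inventory: 43 @ $4 + 202 @ $3 = $778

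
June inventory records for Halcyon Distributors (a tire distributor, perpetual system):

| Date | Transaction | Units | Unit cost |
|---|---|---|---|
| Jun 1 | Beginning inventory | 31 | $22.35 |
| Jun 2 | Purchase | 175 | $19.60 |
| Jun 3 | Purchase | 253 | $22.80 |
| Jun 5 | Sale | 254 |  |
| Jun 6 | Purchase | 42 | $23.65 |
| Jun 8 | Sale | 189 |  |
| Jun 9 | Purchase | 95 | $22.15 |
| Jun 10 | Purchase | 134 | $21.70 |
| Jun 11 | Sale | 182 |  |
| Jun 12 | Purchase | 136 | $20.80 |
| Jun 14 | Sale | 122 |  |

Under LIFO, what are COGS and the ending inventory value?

Jun 5, 254 sold [LIFO — newest first]: 253 @ $22.80 + 1 @ $19.60 = $5,788.00
Jun 8, 189 sold [LIFO — newest first]: 42 @ $23.65 + 147 @ $19.60 = $3,874.50
Jun 11, 182 sold [LIFO — newest first]: 134 @ $21.70 + 48 @ $22.15 = $3,971.00
Jun 14, 122 sold [LIFO — newest first]: 122 @ $20.80 = $2,537.60
Total COGS = $5,788.00 + $3,874.50 + $3,971.00 + $2,537.60 = $16,171.10
Ending inventory: 31 @ $22.35 + 27 @ $19.60 + 47 @ $22.15 + 14 @ $20.80 = $2,554.30
Check: goods available $18,725.40 = COGS $16,171.10 + ending $2,554.30

COGS = $16,171.10; ending inventory = $2,554.30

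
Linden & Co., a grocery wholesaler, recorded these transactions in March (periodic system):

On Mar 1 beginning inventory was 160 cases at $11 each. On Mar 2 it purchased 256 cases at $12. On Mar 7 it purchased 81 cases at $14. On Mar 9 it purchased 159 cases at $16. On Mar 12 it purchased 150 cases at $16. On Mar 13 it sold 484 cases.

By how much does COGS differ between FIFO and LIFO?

$1,422

FIFO COGS: 160 @ $11 + 256 @ $12 + 68 @ $14 = $5,784
LIFO COGS: 150 @ $16 + 159 @ $16 + 81 @ $14 + 94 @ $12 = $7,206
Difference = |$5,784 − $7,206| = $1,422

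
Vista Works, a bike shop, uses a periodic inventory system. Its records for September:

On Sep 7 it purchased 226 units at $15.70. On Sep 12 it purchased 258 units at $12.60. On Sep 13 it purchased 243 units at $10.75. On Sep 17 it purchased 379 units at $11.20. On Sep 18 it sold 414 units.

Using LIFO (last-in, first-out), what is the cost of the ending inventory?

Ending inventory = $9,035.00

Sep 18, 414 sold [LIFO — newest first]: 379 @ $11.20 + 35 @ $10.75 = $4,621.05
Ending inventory: 226 @ $15.70 + 258 @ $12.60 + 208 @ $10.75 = $9,035.00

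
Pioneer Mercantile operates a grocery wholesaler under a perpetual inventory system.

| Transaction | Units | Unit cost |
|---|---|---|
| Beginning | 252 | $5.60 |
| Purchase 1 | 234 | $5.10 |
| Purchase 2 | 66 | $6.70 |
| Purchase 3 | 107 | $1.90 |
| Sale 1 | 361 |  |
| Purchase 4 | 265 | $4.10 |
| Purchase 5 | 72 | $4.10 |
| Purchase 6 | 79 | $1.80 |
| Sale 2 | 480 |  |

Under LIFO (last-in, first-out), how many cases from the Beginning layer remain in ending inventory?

234

Sale 1 (361) [LIFO — newest first]: 107 @ $1.90 + 66 @ $6.70 + 188 @ $5.10 = $1,604.30
Sale 2 (480) [LIFO — newest first]: 79 @ $1.80 + 72 @ $4.10 + 265 @ $4.10 + 46 @ $5.10 + 18 @ $5.60 = $1,859.30
Total COGS = $1,604.30 + $1,859.30 = $3,463.60
Ending inventory: 234 @ $5.60 = $1,310.40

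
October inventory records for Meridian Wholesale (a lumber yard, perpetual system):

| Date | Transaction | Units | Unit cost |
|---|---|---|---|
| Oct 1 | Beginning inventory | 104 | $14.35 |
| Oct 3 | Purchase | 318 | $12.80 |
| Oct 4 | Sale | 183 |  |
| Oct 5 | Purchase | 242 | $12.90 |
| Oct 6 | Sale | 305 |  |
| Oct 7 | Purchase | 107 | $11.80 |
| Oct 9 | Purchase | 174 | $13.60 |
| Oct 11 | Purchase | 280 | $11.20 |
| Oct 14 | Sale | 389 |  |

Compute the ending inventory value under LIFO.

Oct 4, 183 sold [LIFO — newest first]: 183 @ $12.80 = $2,342.40
Oct 6, 305 sold [LIFO — newest first]: 242 @ $12.90 + 63 @ $12.80 = $3,928.20
Oct 14, 389 sold [LIFO — newest first]: 280 @ $11.20 + 109 @ $13.60 = $4,618.40
Total COGS = $2,342.40 + $3,928.20 + $4,618.40 = $10,889.00
Ending inventory: 104 @ $14.35 + 72 @ $12.80 + 107 @ $11.80 + 65 @ $13.60 = $4,560.60

Ending inventory = $4,560.60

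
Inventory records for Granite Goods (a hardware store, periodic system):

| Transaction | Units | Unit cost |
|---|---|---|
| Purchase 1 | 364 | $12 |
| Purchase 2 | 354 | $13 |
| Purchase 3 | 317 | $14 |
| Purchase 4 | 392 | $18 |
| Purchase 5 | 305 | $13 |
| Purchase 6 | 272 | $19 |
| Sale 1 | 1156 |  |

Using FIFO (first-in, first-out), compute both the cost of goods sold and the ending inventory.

COGS = $15,586; ending inventory = $14,011

Sale 1 (1156) [FIFO — oldest first]: 364 @ $12 + 354 @ $13 + 317 @ $14 + 121 @ $18 = $15,586
Ending inventory: 271 @ $18 + 305 @ $13 + 272 @ $19 = $14,011
Check: goods available $29,597 = COGS $15,586 + ending $14,011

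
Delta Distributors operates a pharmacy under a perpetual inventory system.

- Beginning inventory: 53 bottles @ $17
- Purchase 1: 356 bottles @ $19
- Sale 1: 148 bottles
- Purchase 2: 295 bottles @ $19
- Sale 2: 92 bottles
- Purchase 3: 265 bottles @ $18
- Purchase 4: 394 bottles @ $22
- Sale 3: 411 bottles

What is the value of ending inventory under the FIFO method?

Ending inventory = $14,445

Sale 1 (148) [FIFO — oldest first]: 53 @ $17 + 95 @ $19 = $2,706
Sale 2 (92) [FIFO — oldest first]: 92 @ $19 = $1,748
Sale 3 (411) [FIFO — oldest first]: 169 @ $19 + 242 @ $19 = $7,809
Total COGS = $2,706 + $1,748 + $7,809 = $12,263
Ending inventory: 53 @ $19 + 265 @ $18 + 394 @ $22 = $14,445
Check: goods available $26,708 = COGS $12,263 + ending $14,445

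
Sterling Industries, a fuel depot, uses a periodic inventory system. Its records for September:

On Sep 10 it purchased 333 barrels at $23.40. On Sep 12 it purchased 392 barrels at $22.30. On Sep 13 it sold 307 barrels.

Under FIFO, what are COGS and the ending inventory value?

COGS = $7,183.80; ending inventory = $9,350.00

Sep 13, 307 sold [FIFO — oldest first]: 307 @ $23.40 = $7,183.80
Ending inventory: 26 @ $23.40 + 392 @ $22.30 = $9,350.00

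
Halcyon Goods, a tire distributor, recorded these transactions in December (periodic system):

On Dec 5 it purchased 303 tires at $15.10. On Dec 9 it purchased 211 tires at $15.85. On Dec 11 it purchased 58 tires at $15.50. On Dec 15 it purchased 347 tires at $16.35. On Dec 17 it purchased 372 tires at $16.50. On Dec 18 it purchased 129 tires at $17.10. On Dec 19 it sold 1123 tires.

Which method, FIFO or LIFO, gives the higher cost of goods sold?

LIFO

FIFO COGS: 303 @ $15.10 + 211 @ $15.85 + 58 @ $15.50 + 347 @ $16.35 + 204 @ $16.50 = $17,858.10
LIFO COGS: 129 @ $17.10 + 372 @ $16.50 + 347 @ $16.35 + 58 @ $15.50 + 211 @ $15.85 + 6 @ $15.10 = $18,351.30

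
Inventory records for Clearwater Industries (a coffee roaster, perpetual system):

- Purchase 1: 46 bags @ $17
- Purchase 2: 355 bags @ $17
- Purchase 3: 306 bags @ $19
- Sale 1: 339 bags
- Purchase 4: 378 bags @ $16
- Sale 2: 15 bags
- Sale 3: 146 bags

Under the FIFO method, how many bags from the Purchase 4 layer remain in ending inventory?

Sale 1 (339) [FIFO — oldest first]: 46 @ $17 + 293 @ $17 = $5,763
Sale 2 (15) [FIFO — oldest first]: 15 @ $17 = $255
Sale 3 (146) [FIFO — oldest first]: 47 @ $17 + 99 @ $19 = $2,680
Total COGS = $5,763 + $255 + $2,680 = $8,698
Ending inventory: 207 @ $19 + 378 @ $16 = $9,981

378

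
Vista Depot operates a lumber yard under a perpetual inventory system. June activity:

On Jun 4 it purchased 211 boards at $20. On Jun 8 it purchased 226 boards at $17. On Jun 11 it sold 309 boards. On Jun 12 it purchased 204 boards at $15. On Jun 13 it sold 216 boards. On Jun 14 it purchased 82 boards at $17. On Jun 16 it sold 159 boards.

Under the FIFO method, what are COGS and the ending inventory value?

Jun 11, 309 sold [FIFO — oldest first]: 211 @ $20 + 98 @ $17 = $5,886
Jun 13, 216 sold [FIFO — oldest first]: 128 @ $17 + 88 @ $15 = $3,496
Jun 16, 159 sold [FIFO — oldest first]: 116 @ $15 + 43 @ $17 = $2,471
Total COGS = $5,886 + $3,496 + $2,471 = $11,853
Ending inventory: 39 @ $17 = $663
Check: goods available $12,516 = COGS $11,853 + ending $663

COGS = $11,853; ending inventory = $663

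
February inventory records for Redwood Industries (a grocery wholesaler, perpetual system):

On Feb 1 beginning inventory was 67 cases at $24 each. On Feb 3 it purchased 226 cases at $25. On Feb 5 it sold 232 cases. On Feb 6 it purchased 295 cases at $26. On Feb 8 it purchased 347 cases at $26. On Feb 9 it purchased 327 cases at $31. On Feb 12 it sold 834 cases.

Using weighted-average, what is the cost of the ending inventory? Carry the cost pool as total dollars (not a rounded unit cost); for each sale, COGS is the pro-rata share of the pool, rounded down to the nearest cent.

Ending inventory = $5,392.87

After Feb 1: 67 on hand, pool $1,608.00 (≈ $24.0000 each)
After Feb 3: 293 on hand, pool $7,258.00 (≈ $24.7713 each)
Feb 5, sell 232: 232/293 × $7,258.00 → $5,746.94
After Feb 6: 356 on hand, pool $9,181.06 (≈ $25.7895 each)
After Feb 8: 703 on hand, pool $18,203.06 (≈ $25.8934 each)
After Feb 9: 1030 on hand, pool $28,340.06 (≈ $27.5146 each)
Feb 12, sell 834: 834/1030 × $28,340.06 → $22,947.19
Total COGS = $5,746.94 + $22,947.19 = $28,694.13
Ending inventory (cost pool remaining) = $5,392.87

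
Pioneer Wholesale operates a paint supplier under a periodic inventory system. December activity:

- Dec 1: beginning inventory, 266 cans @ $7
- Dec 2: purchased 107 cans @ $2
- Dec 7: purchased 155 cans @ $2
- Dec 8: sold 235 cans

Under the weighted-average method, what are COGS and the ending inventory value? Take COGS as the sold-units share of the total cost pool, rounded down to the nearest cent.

Dec 8, sell 235: 235/528 × $2,386.00 → $1,061.95
Ending inventory (cost pool remaining) = $1,324.05
Check: goods available $2,386.00 = COGS $1,061.95 + ending $1,324.05

COGS = $1,061.95; ending inventory = $1,324.05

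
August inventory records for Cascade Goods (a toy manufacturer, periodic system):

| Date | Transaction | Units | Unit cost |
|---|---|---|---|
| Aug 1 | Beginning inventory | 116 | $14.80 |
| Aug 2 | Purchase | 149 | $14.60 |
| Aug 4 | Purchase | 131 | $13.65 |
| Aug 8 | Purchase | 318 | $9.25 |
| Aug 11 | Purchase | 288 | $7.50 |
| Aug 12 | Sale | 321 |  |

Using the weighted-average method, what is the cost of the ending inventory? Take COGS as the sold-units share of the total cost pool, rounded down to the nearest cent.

Aug 12, sell 321: 321/1002 × $10,781.85 → $3,454.06
Ending inventory (cost pool remaining) = $7,327.79
Check: goods available $10,781.85 = COGS $3,454.06 + ending $7,327.79

Ending inventory = $7,327.79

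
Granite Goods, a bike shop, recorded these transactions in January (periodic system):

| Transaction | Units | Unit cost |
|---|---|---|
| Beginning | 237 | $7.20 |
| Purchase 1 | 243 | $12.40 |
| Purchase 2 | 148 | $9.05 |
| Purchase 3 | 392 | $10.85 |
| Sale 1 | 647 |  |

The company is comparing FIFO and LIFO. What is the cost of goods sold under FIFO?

FIFO COGS: 237 @ $7.20 + 243 @ $12.40 + 148 @ $9.05 + 19 @ $10.85 = $6,265.15
LIFO COGS: 392 @ $10.85 + 148 @ $9.05 + 107 @ $12.40 = $6,919.40

COGS = $6,265.15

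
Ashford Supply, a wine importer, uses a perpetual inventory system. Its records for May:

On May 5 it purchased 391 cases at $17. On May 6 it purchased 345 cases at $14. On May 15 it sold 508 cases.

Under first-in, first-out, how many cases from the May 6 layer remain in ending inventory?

228

May 15, 508 sold [FIFO — oldest first]: 391 @ $17 + 117 @ $14 = $8,285
Ending inventory: 228 @ $14 = $3,192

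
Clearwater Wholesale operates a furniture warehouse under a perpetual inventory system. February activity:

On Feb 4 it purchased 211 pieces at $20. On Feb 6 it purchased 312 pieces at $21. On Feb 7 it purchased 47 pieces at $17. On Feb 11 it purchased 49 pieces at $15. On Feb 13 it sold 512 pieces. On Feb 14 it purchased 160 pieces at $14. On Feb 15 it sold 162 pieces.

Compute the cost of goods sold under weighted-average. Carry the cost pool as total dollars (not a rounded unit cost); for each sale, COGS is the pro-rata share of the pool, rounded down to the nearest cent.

After Feb 4: 211 on hand, pool $4,220.00 (≈ $20.0000 each)
After Feb 6: 523 on hand, pool $10,772.00 (≈ $20.5966 each)
After Feb 7: 570 on hand, pool $11,571.00 (≈ $20.3000 each)
After Feb 11: 619 on hand, pool $12,306.00 (≈ $19.8805 each)
Feb 13, sell 512: 512/619 × $12,306.00 → $10,178.79
After Feb 14: 267 on hand, pool $4,367.21 (≈ $16.3566 each)
Feb 15, sell 162: 162/267 × $4,367.21 → $2,649.76
Total COGS = $10,178.79 + $2,649.76 = $12,828.55
Ending inventory (cost pool remaining) = $1,717.45

COGS = $12,828.55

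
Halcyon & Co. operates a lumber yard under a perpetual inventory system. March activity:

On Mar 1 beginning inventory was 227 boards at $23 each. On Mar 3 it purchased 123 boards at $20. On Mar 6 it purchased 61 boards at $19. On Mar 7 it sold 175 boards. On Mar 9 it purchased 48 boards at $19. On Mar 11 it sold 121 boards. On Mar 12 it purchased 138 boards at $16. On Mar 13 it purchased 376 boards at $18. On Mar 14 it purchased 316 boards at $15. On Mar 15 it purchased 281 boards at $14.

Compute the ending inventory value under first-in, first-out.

Ending inventory = $20,801

Mar 7, 175 sold [FIFO — oldest first]: 175 @ $23 = $4,025
Mar 11, 121 sold [FIFO — oldest first]: 52 @ $23 + 69 @ $20 = $2,576
Total COGS = $4,025 + $2,576 = $6,601
Ending inventory: 54 @ $20 + 61 @ $19 + 48 @ $19 + 138 @ $16 + 376 @ $18 + 316 @ $15 + 281 @ $14 = $20,801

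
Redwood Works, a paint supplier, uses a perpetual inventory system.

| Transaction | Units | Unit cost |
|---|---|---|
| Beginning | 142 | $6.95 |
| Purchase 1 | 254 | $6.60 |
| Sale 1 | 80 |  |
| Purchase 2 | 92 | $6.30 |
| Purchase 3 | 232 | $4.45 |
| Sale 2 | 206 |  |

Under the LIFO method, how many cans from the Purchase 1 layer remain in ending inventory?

174

Sale 1 (80) [LIFO — newest first]: 80 @ $6.60 = $528.00
Sale 2 (206) [LIFO — newest first]: 206 @ $4.45 = $916.70
Total COGS = $528.00 + $916.70 = $1,444.70
Ending inventory: 142 @ $6.95 + 174 @ $6.60 + 92 @ $6.30 + 26 @ $4.45 = $2,830.60
Check: goods available $4,275.30 = COGS $1,444.70 + ending $2,830.60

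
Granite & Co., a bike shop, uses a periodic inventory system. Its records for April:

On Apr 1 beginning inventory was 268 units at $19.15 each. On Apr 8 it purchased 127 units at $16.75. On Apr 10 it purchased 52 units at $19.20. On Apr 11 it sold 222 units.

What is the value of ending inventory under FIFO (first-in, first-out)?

Apr 11, 222 sold [FIFO — oldest first]: 222 @ $19.15 = $4,251.30
Ending inventory: 46 @ $19.15 + 127 @ $16.75 + 52 @ $19.20 = $4,006.55

Ending inventory = $4,006.55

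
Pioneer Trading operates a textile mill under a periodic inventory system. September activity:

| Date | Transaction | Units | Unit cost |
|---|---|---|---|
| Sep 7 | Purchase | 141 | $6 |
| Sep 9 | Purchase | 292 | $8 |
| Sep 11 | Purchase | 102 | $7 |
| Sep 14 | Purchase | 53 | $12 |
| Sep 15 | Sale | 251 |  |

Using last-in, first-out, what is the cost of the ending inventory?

Ending inventory = $2,414

Sep 15, 251 sold [LIFO — newest first]: 53 @ $12 + 102 @ $7 + 96 @ $8 = $2,118
Ending inventory: 141 @ $6 + 196 @ $8 = $2,414
Check: goods available $4,532 = COGS $2,118 + ending $2,414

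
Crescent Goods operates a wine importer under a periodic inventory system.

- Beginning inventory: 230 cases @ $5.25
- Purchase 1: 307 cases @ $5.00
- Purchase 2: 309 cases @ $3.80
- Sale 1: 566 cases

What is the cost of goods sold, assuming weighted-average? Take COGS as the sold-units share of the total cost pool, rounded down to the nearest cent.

COGS = $2,620.39

Sale 1, sell 566: 566/846 × $3,916.70 → $2,620.39
Ending inventory (cost pool remaining) = $1,296.31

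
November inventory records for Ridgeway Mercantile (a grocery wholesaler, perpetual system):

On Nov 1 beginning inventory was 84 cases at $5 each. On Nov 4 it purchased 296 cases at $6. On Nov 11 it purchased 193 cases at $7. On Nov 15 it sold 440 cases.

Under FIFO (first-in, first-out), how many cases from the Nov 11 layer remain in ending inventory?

133

Nov 15, 440 sold [FIFO — oldest first]: 84 @ $5 + 296 @ $6 + 60 @ $7 = $2,616
Ending inventory: 133 @ $7 = $931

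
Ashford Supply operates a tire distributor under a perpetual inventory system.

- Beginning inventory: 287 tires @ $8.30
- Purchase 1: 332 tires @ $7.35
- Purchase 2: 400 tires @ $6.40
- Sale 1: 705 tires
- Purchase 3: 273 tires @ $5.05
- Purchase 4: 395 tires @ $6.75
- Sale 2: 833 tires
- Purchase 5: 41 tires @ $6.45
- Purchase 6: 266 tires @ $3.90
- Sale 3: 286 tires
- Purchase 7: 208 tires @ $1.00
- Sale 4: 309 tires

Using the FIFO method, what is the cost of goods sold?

Sale 1 (705) [FIFO — oldest first]: 287 @ $8.30 + 332 @ $7.35 + 86 @ $6.40 = $5,372.70
Sale 2 (833) [FIFO — oldest first]: 314 @ $6.40 + 273 @ $5.05 + 246 @ $6.75 = $5,048.75
Sale 3 (286) [FIFO — oldest first]: 149 @ $6.75 + 41 @ $6.45 + 96 @ $3.90 = $1,644.60
Sale 4 (309) [FIFO — oldest first]: 170 @ $3.90 + 139 @ $1.00 = $802.00
Total COGS = $5,372.70 + $5,048.75 + $1,644.60 + $802.00 = $12,868.05
Ending inventory: 69 @ $1.00 = $69.00

COGS = $12,868.05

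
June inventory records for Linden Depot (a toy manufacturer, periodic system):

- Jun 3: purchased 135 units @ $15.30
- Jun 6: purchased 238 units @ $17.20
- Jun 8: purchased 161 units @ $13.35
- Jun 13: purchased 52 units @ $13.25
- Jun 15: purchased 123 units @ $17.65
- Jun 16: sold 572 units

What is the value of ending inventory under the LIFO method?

Jun 16, 572 sold [LIFO — newest first]: 123 @ $17.65 + 52 @ $13.25 + 161 @ $13.35 + 236 @ $17.20 = $9,068.50
Ending inventory: 135 @ $15.30 + 2 @ $17.20 = $2,099.90

Ending inventory = $2,099.90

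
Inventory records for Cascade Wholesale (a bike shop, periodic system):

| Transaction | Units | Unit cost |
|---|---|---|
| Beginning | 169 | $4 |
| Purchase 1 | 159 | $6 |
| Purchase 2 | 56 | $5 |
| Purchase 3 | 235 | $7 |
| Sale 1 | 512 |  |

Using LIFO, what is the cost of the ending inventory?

Ending inventory = $428

Sale 1 (512) [LIFO — newest first]: 235 @ $7 + 56 @ $5 + 159 @ $6 + 62 @ $4 = $3,127
Ending inventory: 107 @ $4 = $428
Check: goods available $3,555 = COGS $3,127 + ending $428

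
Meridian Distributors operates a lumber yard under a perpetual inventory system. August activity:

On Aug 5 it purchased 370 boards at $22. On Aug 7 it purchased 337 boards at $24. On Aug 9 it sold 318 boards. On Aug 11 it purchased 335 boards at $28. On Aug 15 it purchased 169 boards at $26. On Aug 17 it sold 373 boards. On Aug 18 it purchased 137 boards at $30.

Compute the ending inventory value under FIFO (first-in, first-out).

Aug 9, 318 sold [FIFO — oldest first]: 318 @ $22 = $6,996
Aug 17, 373 sold [FIFO — oldest first]: 52 @ $22 + 321 @ $24 = $8,848
Total COGS = $6,996 + $8,848 = $15,844
Ending inventory: 16 @ $24 + 335 @ $28 + 169 @ $26 + 137 @ $30 = $18,268

Ending inventory = $18,268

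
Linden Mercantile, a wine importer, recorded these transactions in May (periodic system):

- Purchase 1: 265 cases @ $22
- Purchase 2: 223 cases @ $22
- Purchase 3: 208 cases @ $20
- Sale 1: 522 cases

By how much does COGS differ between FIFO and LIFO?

FIFO COGS: 265 @ $22 + 223 @ $22 + 34 @ $20 = $11,416
LIFO COGS: 208 @ $20 + 223 @ $22 + 91 @ $22 = $11,068
Difference = |$11,416 − $11,068| = $348

$348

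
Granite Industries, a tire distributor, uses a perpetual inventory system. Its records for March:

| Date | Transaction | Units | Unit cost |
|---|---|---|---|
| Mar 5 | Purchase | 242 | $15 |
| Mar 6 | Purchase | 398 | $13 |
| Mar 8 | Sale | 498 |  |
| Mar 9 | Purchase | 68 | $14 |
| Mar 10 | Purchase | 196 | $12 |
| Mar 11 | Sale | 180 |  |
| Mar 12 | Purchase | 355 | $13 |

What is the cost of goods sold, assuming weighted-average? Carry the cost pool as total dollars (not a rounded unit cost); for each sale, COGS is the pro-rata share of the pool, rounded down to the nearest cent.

After Mar 5: 242 on hand, pool $3,630.00 (≈ $15.0000 each)
After Mar 6: 640 on hand, pool $8,804.00 (≈ $13.7562 each)
Mar 8, sell 498: 498/640 × $8,804.00 → $6,850.61
After Mar 9: 210 on hand, pool $2,905.39 (≈ $13.8352 each)
After Mar 10: 406 on hand, pool $5,257.39 (≈ $12.9492 each)
Mar 11, sell 180: 180/406 × $5,257.39 → $2,330.86
After Mar 12: 581 on hand, pool $7,541.53 (≈ $12.9803 each)
Total COGS = $6,850.61 + $2,330.86 = $9,181.47
Ending inventory (cost pool remaining) = $7,541.53
Check: goods available $16,723.00 = COGS $9,181.47 + ending $7,541.53

COGS = $9,181.47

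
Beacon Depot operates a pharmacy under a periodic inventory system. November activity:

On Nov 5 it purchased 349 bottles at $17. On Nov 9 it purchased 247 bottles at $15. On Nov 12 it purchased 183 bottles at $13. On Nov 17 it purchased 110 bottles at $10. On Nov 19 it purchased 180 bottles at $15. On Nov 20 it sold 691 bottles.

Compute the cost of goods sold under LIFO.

COGS = $9,449

Nov 20, 691 sold [LIFO — newest first]: 180 @ $15 + 110 @ $10 + 183 @ $13 + 218 @ $15 = $9,449
Ending inventory: 349 @ $17 + 29 @ $15 = $6,368
Check: goods available $15,817 = COGS $9,449 + ending $6,368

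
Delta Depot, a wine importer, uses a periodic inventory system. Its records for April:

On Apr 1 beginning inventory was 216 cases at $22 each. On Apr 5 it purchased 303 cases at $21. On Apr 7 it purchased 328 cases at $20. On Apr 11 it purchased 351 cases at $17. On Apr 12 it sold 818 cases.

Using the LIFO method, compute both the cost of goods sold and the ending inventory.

COGS = $15,446; ending inventory = $8,196

Apr 12, 818 sold [LIFO — newest first]: 351 @ $17 + 328 @ $20 + 139 @ $21 = $15,446
Ending inventory: 216 @ $22 + 164 @ $21 = $8,196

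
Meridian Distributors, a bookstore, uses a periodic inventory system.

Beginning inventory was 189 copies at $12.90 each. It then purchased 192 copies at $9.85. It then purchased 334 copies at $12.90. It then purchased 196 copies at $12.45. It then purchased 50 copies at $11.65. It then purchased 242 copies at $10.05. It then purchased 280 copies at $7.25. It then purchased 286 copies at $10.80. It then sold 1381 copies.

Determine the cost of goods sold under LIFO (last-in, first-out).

Sale 1 (1381) [LIFO — newest first]: 286 @ $10.80 + 280 @ $7.25 + 242 @ $10.05 + 50 @ $11.65 + 196 @ $12.45 + 327 @ $12.90 = $14,791.90
Ending inventory: 189 @ $12.90 + 192 @ $9.85 + 7 @ $12.90 = $4,419.60
Check: goods available $19,211.50 = COGS $14,791.90 + ending $4,419.60

COGS = $14,791.90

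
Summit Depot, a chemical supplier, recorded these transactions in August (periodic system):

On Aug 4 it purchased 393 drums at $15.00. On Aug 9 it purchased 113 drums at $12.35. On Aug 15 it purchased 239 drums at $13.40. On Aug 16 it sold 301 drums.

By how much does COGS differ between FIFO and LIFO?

FIFO COGS: 301 @ $15.00 = $4,515.00
LIFO COGS: 239 @ $13.40 + 62 @ $12.35 = $3,968.30
Difference = |$4,515.00 − $3,968.30| = $546.70

$546.70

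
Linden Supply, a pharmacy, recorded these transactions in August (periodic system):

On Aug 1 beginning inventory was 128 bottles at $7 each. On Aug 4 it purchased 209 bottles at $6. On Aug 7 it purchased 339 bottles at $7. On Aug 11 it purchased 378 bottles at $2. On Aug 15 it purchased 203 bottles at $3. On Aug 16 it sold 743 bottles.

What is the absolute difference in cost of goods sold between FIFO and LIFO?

FIFO COGS: 128 @ $7 + 209 @ $6 + 339 @ $7 + 67 @ $2 = $4,657
LIFO COGS: 203 @ $3 + 378 @ $2 + 162 @ $7 = $2,499
Difference = |$4,657 − $2,499| = $2,158

$2,158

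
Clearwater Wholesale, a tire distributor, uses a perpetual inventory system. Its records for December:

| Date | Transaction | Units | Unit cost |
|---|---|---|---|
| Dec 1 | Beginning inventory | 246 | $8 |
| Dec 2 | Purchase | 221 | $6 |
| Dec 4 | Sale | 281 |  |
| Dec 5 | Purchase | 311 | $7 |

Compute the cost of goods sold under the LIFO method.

Dec 4, 281 sold [LIFO — newest first]: 221 @ $6 + 60 @ $8 = $1,806
Ending inventory: 186 @ $8 + 311 @ $7 = $3,665
Check: goods available $5,471 = COGS $1,806 + ending $3,665

COGS = $1,806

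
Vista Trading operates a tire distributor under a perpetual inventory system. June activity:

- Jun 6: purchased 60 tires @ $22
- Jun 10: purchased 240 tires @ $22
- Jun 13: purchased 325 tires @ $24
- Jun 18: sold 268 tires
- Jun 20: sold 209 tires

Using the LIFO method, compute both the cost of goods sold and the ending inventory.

COGS = $11,144; ending inventory = $3,256

Jun 18, 268 sold [LIFO — newest first]: 268 @ $24 = $6,432
Jun 20, 209 sold [LIFO — newest first]: 57 @ $24 + 152 @ $22 = $4,712
Total COGS = $6,432 + $4,712 = $11,144
Ending inventory: 60 @ $22 + 88 @ $22 = $3,256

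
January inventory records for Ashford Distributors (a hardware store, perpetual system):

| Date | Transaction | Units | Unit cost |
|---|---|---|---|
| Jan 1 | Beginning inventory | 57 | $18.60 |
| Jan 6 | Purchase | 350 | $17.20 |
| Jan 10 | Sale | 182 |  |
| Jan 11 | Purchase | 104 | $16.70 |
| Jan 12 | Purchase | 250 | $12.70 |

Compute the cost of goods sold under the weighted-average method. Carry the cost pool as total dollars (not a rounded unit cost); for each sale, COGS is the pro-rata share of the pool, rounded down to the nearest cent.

After Jan 1: 57 on hand, pool $1,060.20 (≈ $18.6000 each)
After Jan 6: 407 on hand, pool $7,080.20 (≈ $17.3961 each)
Jan 10, sell 182: 182/407 × $7,080.20 → $3,166.08
After Jan 11: 329 on hand, pool $5,650.92 (≈ $17.1760 each)
After Jan 12: 579 on hand, pool $8,825.92 (≈ $15.2434 each)
Ending inventory (cost pool remaining) = $8,825.92

COGS = $3,166.08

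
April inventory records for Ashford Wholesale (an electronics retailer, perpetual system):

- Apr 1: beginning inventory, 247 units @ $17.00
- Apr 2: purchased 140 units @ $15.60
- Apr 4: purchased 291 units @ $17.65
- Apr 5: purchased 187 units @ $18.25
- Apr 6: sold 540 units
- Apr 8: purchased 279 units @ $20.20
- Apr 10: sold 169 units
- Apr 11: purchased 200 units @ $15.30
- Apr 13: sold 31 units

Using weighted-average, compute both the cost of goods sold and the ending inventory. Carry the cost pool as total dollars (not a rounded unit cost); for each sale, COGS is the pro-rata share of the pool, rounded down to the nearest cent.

COGS = $13,013.08; ending inventory = $10,614.62

After Apr 1: 247 on hand, pool $4,199.00 (≈ $17.0000 each)
After Apr 2: 387 on hand, pool $6,383.00 (≈ $16.4935 each)
After Apr 4: 678 on hand, pool $11,519.15 (≈ $16.9899 each)
After Apr 5: 865 on hand, pool $14,931.90 (≈ $17.2623 each)
Apr 6, sell 540: 540/865 × $14,931.90 → $9,321.64
After Apr 8: 604 on hand, pool $11,246.06 (≈ $18.6193 each)
Apr 10, sell 169: 169/604 × $11,246.06 → $3,146.66
After Apr 11: 635 on hand, pool $11,159.40 (≈ $17.5739 each)
Apr 13, sell 31: 31/635 × $11,159.40 → $544.78
Total COGS = $9,321.64 + $3,146.66 + $544.78 = $13,013.08
Ending inventory (cost pool remaining) = $10,614.62
Check: goods available $23,627.70 = COGS $13,013.08 + ending $10,614.62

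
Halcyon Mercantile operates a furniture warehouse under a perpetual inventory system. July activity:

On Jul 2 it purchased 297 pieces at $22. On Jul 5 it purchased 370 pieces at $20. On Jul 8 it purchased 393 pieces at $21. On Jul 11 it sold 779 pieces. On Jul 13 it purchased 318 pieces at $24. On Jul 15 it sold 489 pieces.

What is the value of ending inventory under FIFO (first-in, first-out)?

Ending inventory = $2,640

Jul 11, 779 sold [FIFO — oldest first]: 297 @ $22 + 370 @ $20 + 112 @ $21 = $16,286
Jul 15, 489 sold [FIFO — oldest first]: 281 @ $21 + 208 @ $24 = $10,893
Total COGS = $16,286 + $10,893 = $27,179
Ending inventory: 110 @ $24 = $2,640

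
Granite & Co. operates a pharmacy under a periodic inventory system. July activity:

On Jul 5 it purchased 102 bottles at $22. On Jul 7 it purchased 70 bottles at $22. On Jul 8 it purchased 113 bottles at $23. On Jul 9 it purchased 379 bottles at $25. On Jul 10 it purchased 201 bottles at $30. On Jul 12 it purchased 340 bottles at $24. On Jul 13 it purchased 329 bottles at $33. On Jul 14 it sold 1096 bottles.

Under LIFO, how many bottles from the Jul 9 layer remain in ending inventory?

153

Jul 14, 1096 sold [LIFO — newest first]: 329 @ $33 + 340 @ $24 + 201 @ $30 + 226 @ $25 = $30,697
Ending inventory: 102 @ $22 + 70 @ $22 + 113 @ $23 + 153 @ $25 = $10,208
Check: goods available $40,905 = COGS $30,697 + ending $10,208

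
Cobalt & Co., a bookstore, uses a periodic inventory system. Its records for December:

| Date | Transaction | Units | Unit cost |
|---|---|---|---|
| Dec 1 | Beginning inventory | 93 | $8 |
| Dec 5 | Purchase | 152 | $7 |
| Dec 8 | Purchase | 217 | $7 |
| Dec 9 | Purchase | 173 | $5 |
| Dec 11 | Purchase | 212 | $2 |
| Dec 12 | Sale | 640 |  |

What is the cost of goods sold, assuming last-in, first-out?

Dec 12, 640 sold [LIFO — newest first]: 212 @ $2 + 173 @ $5 + 217 @ $7 + 38 @ $7 = $3,074
Ending inventory: 93 @ $8 + 114 @ $7 = $1,542
Check: goods available $4,616 = COGS $3,074 + ending $1,542

COGS = $3,074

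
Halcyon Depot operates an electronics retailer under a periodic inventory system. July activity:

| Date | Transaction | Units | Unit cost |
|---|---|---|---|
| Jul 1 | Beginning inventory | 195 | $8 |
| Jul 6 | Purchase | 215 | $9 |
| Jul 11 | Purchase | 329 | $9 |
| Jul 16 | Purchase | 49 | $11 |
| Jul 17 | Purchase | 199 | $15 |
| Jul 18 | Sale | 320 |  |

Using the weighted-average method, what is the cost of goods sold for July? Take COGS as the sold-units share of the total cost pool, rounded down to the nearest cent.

Jul 18, sell 320: 320/987 × $9,980.00 → $3,235.66
Ending inventory (cost pool remaining) = $6,744.34

COGS = $3,235.66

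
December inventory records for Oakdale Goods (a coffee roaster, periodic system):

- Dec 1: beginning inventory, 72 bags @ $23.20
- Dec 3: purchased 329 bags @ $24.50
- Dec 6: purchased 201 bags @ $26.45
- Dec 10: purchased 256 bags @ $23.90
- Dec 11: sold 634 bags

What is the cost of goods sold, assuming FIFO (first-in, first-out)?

COGS = $15,812.15

Dec 11, 634 sold [FIFO — oldest first]: 72 @ $23.20 + 329 @ $24.50 + 201 @ $26.45 + 32 @ $23.90 = $15,812.15
Ending inventory: 224 @ $23.90 = $5,353.60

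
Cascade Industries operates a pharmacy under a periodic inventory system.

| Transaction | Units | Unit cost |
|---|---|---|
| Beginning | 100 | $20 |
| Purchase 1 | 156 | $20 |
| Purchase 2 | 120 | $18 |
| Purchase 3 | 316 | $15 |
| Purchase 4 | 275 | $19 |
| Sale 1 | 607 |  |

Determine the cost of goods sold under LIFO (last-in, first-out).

COGS = $10,253

Sale 1 (607) [LIFO — newest first]: 275 @ $19 + 316 @ $15 + 16 @ $18 = $10,253
Ending inventory: 100 @ $20 + 156 @ $20 + 104 @ $18 = $6,992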